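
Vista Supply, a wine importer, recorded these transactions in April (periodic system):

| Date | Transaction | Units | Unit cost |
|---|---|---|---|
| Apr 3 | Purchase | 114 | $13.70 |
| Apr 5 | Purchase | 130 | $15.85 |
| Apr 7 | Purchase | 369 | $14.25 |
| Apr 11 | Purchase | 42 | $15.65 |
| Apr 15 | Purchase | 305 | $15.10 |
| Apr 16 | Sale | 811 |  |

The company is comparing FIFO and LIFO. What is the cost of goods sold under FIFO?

COGS = $11,893.45

FIFO COGS: 114 @ $13.70 + 130 @ $15.85 + 369 @ $14.25 + 42 @ $15.65 + 156 @ $15.10 = $11,893.45
LIFO COGS: 305 @ $15.10 + 42 @ $15.65 + 369 @ $14.25 + 95 @ $15.85 = $12,026.80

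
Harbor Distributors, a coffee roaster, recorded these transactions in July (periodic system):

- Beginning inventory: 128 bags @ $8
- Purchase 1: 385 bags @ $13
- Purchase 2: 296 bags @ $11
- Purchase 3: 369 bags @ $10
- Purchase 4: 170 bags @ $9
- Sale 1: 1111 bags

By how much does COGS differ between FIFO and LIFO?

$241

FIFO COGS: 128 @ $8 + 385 @ $13 + 296 @ $11 + 302 @ $10 = $12,305
LIFO COGS: 170 @ $9 + 369 @ $10 + 296 @ $11 + 276 @ $13 = $12,064
Difference = |$12,305 − $12,064| = $241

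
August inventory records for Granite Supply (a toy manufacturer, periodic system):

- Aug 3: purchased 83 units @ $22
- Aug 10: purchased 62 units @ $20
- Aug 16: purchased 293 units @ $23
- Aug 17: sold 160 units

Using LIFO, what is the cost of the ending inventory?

Ending inventory = $6,125

Aug 17, 160 sold [LIFO — newest first]: 160 @ $23 = $3,680
Ending inventory: 83 @ $22 + 62 @ $20 + 133 @ $23 = $6,125
Check: goods available $9,805 = COGS $3,680 + ending $6,125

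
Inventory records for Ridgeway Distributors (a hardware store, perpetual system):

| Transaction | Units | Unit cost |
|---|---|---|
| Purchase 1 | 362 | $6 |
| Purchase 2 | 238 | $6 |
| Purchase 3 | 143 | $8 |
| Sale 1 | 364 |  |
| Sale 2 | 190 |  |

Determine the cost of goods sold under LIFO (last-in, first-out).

COGS = $3,610

Sale 1 (364) [LIFO — newest first]: 143 @ $8 + 221 @ $6 = $2,470
Sale 2 (190) [LIFO — newest first]: 17 @ $6 + 173 @ $6 = $1,140
Total COGS = $2,470 + $1,140 = $3,610
Ending inventory: 189 @ $6 = $1,134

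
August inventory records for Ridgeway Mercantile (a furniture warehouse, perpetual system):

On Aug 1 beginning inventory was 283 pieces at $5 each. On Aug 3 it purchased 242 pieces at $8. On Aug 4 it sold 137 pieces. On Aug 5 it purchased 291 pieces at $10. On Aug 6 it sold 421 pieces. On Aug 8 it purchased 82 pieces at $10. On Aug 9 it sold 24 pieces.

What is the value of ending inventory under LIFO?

Ending inventory = $1,870

Aug 4, 137 sold [LIFO — newest first]: 137 @ $8 = $1,096
Aug 6, 421 sold [LIFO — newest first]: 291 @ $10 + 105 @ $8 + 25 @ $5 = $3,875
Aug 9, 24 sold [LIFO — newest first]: 24 @ $10 = $240
Total COGS = $1,096 + $3,875 + $240 = $5,211
Ending inventory: 258 @ $5 + 58 @ $10 = $1,870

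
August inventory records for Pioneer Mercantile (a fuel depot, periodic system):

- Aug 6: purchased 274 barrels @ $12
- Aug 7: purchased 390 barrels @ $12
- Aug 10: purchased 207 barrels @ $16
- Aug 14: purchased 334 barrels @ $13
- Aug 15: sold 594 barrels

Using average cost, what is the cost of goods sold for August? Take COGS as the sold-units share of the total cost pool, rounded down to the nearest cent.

Aug 15, sell 594: 594/1205 × $15,622.00 → $7,700.80
Ending inventory (cost pool remaining) = $7,921.20

COGS = $7,700.80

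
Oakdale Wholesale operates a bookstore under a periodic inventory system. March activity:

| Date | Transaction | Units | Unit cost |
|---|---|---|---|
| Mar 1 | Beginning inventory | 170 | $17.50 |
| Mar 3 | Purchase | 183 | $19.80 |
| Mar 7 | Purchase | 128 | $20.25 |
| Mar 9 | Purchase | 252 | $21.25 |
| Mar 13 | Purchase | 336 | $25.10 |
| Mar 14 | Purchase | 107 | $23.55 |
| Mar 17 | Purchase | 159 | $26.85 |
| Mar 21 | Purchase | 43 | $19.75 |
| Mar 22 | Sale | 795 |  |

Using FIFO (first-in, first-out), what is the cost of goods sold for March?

Mar 22, 795 sold [FIFO — oldest first]: 170 @ $17.50 + 183 @ $19.80 + 128 @ $20.25 + 252 @ $21.25 + 62 @ $25.10 = $16,101.60
Ending inventory: 274 @ $25.10 + 107 @ $23.55 + 159 @ $26.85 + 43 @ $19.75 = $14,515.65

COGS = $16,101.60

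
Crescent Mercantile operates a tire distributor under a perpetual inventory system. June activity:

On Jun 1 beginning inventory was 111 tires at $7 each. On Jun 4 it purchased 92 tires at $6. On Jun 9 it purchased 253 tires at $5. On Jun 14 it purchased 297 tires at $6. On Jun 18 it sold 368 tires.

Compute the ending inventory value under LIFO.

Ending inventory = $2,239

Jun 18, 368 sold [LIFO — newest first]: 297 @ $6 + 71 @ $5 = $2,137
Ending inventory: 111 @ $7 + 92 @ $6 + 182 @ $5 = $2,239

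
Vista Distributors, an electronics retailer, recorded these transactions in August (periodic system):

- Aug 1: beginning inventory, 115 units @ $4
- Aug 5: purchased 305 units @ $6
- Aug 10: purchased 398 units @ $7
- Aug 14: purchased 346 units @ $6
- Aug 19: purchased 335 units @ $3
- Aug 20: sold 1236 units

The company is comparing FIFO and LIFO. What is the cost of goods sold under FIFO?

COGS = $7,368

FIFO COGS: 115 @ $4 + 305 @ $6 + 398 @ $7 + 346 @ $6 + 72 @ $3 = $7,368
LIFO COGS: 335 @ $3 + 346 @ $6 + 398 @ $7 + 157 @ $6 = $6,809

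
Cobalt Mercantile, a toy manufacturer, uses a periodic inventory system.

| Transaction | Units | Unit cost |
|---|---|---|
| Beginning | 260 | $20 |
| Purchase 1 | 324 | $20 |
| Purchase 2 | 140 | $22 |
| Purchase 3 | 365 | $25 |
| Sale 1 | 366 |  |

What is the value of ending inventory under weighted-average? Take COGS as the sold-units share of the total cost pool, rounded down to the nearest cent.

Ending inventory = $15,857.54

Sale 1, sell 366: 366/1089 × $23,885.00 → $8,027.46
Ending inventory (cost pool remaining) = $15,857.54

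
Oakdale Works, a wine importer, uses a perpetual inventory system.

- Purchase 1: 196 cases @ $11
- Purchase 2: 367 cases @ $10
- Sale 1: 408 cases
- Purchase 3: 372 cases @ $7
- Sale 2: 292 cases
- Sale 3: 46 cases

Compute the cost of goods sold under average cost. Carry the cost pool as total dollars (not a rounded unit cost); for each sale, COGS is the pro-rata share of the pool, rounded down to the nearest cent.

COGS = $6,920.87

After Purchase 1: 196 on hand, pool $2,156.00 (≈ $11.0000 each)
After Purchase 2: 563 on hand, pool $5,826.00 (≈ $10.3481 each)
Sale 1, sell 408: 408/563 × $5,826.00 → $4,222.03
After Purchase 3: 527 on hand, pool $4,207.97 (≈ $7.9848 each)
Sale 2, sell 292: 292/527 × $4,207.97 → $2,331.55
Sale 3, sell 46: 46/235 × $1,876.42 → $367.29
Total COGS = $4,222.03 + $2,331.55 + $367.29 = $6,920.87
Ending inventory (cost pool remaining) = $1,509.13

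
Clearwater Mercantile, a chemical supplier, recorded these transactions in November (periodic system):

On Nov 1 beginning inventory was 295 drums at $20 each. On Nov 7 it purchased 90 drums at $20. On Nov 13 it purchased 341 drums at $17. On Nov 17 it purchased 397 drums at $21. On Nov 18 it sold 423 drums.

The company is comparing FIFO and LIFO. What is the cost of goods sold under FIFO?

FIFO COGS: 295 @ $20 + 90 @ $20 + 38 @ $17 = $8,346
LIFO COGS: 397 @ $21 + 26 @ $17 = $8,779

COGS = $8,346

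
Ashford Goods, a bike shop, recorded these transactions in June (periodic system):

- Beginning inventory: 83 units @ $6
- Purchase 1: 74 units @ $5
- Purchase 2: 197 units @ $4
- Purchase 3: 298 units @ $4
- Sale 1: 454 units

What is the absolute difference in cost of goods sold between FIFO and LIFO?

$240

FIFO COGS: 83 @ $6 + 74 @ $5 + 197 @ $4 + 100 @ $4 = $2,056
LIFO COGS: 298 @ $4 + 156 @ $4 = $1,816
Difference = |$2,056 − $1,816| = $240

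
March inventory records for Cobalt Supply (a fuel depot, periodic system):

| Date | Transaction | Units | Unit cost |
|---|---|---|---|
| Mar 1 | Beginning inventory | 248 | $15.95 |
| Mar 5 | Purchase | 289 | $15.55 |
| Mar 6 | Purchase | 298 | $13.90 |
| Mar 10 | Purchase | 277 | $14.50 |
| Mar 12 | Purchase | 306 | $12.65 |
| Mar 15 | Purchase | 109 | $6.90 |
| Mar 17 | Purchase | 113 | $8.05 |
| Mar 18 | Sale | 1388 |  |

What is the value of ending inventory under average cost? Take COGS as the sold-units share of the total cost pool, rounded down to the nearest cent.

Mar 18, sell 1388: 1388/1640 × $22,140.90 → $18,738.76
Ending inventory (cost pool remaining) = $3,402.14

Ending inventory = $3,402.14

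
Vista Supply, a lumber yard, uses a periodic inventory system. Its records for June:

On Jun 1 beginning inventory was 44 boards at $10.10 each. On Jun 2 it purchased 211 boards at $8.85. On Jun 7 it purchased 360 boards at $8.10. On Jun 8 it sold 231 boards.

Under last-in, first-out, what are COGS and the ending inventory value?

COGS = $1,871.10; ending inventory = $3,356.65

Jun 8, 231 sold [LIFO — newest first]: 231 @ $8.10 = $1,871.10
Ending inventory: 44 @ $10.10 + 211 @ $8.85 + 129 @ $8.10 = $3,356.65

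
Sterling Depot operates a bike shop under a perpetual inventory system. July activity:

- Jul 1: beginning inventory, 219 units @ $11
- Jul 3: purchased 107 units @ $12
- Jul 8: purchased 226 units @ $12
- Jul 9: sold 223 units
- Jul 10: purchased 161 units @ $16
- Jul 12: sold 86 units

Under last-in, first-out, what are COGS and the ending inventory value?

Jul 9, 223 sold [LIFO — newest first]: 223 @ $12 = $2,676
Jul 12, 86 sold [LIFO — newest first]: 86 @ $16 = $1,376
Total COGS = $2,676 + $1,376 = $4,052
Ending inventory: 219 @ $11 + 107 @ $12 + 3 @ $12 + 75 @ $16 = $4,929

COGS = $4,052; ending inventory = $4,929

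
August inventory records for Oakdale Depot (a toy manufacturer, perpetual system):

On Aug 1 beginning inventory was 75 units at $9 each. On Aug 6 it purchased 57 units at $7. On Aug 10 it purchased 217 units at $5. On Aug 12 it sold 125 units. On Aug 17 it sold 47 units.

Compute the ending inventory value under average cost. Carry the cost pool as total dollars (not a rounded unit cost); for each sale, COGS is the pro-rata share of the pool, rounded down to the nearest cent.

After Aug 1: 75 on hand, pool $675.00 (≈ $9.0000 each)
After Aug 6: 132 on hand, pool $1,074.00 (≈ $8.1364 each)
After Aug 10: 349 on hand, pool $2,159.00 (≈ $6.1862 each)
Aug 12, sell 125: 125/349 × $2,159.00 → $773.28
Aug 17, sell 47: 47/224 × $1,385.72 → $290.75
Total COGS = $773.28 + $290.75 = $1,064.03
Ending inventory (cost pool remaining) = $1,094.97

Ending inventory = $1,094.97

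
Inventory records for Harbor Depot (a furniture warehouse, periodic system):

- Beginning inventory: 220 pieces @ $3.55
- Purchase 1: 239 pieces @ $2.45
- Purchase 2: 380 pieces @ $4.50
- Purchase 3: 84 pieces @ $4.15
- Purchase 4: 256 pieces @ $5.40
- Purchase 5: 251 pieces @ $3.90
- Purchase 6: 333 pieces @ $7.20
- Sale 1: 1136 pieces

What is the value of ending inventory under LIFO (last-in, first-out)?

Ending inventory = $2,122.55

Sale 1 (1136) [LIFO — newest first]: 333 @ $7.20 + 251 @ $3.90 + 256 @ $5.40 + 84 @ $4.15 + 212 @ $4.50 = $6,061.50
Ending inventory: 220 @ $3.55 + 239 @ $2.45 + 168 @ $4.50 = $2,122.55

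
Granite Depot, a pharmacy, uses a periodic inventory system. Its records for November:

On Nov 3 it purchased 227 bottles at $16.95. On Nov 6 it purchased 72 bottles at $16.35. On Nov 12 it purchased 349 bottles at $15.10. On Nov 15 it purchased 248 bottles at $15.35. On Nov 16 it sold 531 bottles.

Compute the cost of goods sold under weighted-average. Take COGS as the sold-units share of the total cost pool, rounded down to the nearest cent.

Nov 16, sell 531: 531/896 × $14,101.55 → $8,357.05
Ending inventory (cost pool remaining) = $5,744.50

COGS = $8,357.05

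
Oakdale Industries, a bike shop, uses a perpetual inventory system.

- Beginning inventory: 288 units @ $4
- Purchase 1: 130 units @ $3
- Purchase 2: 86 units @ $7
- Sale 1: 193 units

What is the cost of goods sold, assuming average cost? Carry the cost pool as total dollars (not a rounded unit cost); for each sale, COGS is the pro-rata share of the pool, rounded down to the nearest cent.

After Beginning: 288 on hand, pool $1,152.00 (≈ $4.0000 each)
After Purchase 1: 418 on hand, pool $1,542.00 (≈ $3.6890 each)
After Purchase 2: 504 on hand, pool $2,144.00 (≈ $4.2540 each)
Sale 1, sell 193: 193/504 × $2,144.00 → $821.01
Ending inventory (cost pool remaining) = $1,322.99

COGS = $821.01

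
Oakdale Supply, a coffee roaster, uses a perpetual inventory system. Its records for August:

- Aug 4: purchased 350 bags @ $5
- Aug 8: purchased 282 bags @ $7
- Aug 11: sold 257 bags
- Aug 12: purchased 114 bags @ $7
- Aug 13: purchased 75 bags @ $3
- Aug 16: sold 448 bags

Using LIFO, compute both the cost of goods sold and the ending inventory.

COGS = $4,167; ending inventory = $580

Aug 11, 257 sold [LIFO — newest first]: 257 @ $7 = $1,799
Aug 16, 448 sold [LIFO — newest first]: 75 @ $3 + 114 @ $7 + 25 @ $7 + 234 @ $5 = $2,368
Total COGS = $1,799 + $2,368 = $4,167
Ending inventory: 116 @ $5 = $580
Check: goods available $4,747 = COGS $4,167 + ending $580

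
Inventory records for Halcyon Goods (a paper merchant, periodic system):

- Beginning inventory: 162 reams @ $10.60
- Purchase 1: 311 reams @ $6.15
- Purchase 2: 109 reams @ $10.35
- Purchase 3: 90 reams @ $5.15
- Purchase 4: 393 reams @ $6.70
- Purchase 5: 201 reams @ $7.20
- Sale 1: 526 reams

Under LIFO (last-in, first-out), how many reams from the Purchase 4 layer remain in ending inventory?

68

Sale 1 (526) [LIFO — newest first]: 201 @ $7.20 + 325 @ $6.70 = $3,624.70
Ending inventory: 162 @ $10.60 + 311 @ $6.15 + 109 @ $10.35 + 90 @ $5.15 + 68 @ $6.70 = $5,677.10
Check: goods available $9,301.80 = COGS $3,624.70 + ending $5,677.10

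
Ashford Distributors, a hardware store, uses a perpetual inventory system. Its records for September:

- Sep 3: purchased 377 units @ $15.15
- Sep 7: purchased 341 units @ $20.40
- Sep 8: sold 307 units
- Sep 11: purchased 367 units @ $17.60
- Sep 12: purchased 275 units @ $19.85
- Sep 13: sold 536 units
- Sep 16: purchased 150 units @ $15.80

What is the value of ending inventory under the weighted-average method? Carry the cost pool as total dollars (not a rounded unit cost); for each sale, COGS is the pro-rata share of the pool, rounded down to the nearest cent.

Ending inventory = $11,781.76

After Sep 3: 377 on hand, pool $5,711.55 (≈ $15.1500 each)
After Sep 7: 718 on hand, pool $12,667.95 (≈ $17.6434 each)
Sep 8, sell 307: 307/718 × $12,667.95 → $5,416.51
After Sep 11: 778 on hand, pool $13,710.64 (≈ $17.6229 each)
After Sep 12: 1053 on hand, pool $19,169.39 (≈ $18.2045 each)
Sep 13, sell 536: 536/1053 × $19,169.39 → $9,757.63
After Sep 16: 667 on hand, pool $11,781.76 (≈ $17.6638 each)
Total COGS = $5,416.51 + $9,757.63 = $15,174.14
Ending inventory (cost pool remaining) = $11,781.76
Check: goods available $26,955.90 = COGS $15,174.14 + ending $11,781.76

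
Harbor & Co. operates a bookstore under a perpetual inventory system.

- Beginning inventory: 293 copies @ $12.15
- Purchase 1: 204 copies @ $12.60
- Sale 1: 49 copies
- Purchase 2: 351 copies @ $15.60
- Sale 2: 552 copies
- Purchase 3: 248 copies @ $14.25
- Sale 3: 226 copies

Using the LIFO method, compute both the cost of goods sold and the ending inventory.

Sale 1 (49) [LIFO — newest first]: 49 @ $12.60 = $617.40
Sale 2 (552) [LIFO — newest first]: 351 @ $15.60 + 155 @ $12.60 + 46 @ $12.15 = $7,987.50
Sale 3 (226) [LIFO — newest first]: 226 @ $14.25 = $3,220.50
Total COGS = $617.40 + $7,987.50 + $3,220.50 = $11,825.40
Ending inventory: 247 @ $12.15 + 22 @ $14.25 = $3,314.55

COGS = $11,825.40; ending inventory = $3,314.55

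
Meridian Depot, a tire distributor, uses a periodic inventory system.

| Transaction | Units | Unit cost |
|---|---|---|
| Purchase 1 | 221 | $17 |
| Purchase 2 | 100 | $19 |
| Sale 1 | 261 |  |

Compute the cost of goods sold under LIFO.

Sale 1 (261) [LIFO — newest first]: 100 @ $19 + 161 @ $17 = $4,637
Ending inventory: 60 @ $17 = $1,020

COGS = $4,637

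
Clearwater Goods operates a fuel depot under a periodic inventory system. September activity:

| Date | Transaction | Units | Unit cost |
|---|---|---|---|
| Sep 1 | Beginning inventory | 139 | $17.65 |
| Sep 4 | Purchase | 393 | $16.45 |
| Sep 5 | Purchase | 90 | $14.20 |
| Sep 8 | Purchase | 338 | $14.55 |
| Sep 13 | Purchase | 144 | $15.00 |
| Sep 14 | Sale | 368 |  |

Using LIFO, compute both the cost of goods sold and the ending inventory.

Sep 14, 368 sold [LIFO — newest first]: 144 @ $15.00 + 224 @ $14.55 = $5,419.20
Ending inventory: 139 @ $17.65 + 393 @ $16.45 + 90 @ $14.20 + 114 @ $14.55 = $11,854.90
Check: goods available $17,274.10 = COGS $5,419.20 + ending $11,854.90

COGS = $5,419.20; ending inventory = $11,854.90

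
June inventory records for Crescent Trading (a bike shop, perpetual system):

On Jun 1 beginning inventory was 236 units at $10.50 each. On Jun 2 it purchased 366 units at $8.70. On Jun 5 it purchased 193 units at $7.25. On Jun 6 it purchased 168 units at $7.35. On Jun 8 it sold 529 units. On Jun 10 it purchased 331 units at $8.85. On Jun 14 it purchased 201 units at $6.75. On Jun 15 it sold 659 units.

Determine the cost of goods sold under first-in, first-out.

COGS = $10,287.50

Jun 8, 529 sold [FIFO — oldest first]: 236 @ $10.50 + 293 @ $8.70 = $5,027.10
Jun 15, 659 sold [FIFO — oldest first]: 73 @ $8.70 + 193 @ $7.25 + 168 @ $7.35 + 225 @ $8.85 = $5,260.40
Total COGS = $5,027.10 + $5,260.40 = $10,287.50
Ending inventory: 106 @ $8.85 + 201 @ $6.75 = $2,294.85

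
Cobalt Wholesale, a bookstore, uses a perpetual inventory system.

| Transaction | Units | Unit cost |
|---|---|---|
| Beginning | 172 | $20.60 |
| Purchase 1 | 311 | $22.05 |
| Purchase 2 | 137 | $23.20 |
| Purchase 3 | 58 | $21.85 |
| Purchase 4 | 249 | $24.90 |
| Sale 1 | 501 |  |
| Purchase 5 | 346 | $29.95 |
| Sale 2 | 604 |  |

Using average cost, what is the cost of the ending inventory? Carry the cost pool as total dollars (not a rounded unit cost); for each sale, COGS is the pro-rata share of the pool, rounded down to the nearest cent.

After Beginning: 172 on hand, pool $3,543.20 (≈ $20.6000 each)
After Purchase 1: 483 on hand, pool $10,400.75 (≈ $21.5336 each)
After Purchase 2: 620 on hand, pool $13,579.15 (≈ $21.9019 each)
After Purchase 3: 678 on hand, pool $14,846.45 (≈ $21.8974 each)
After Purchase 4: 927 on hand, pool $21,046.55 (≈ $22.7039 each)
Sale 1, sell 501: 501/927 × $21,046.55 → $11,374.67
After Purchase 5: 772 on hand, pool $20,034.58 (≈ $25.9515 each)
Sale 2, sell 604: 604/772 × $20,034.58 → $15,674.72
Total COGS = $11,374.67 + $15,674.72 = $27,049.39
Ending inventory (cost pool remaining) = $4,359.86
Check: goods available $31,409.25 = COGS $27,049.39 + ending $4,359.86

Ending inventory = $4,359.86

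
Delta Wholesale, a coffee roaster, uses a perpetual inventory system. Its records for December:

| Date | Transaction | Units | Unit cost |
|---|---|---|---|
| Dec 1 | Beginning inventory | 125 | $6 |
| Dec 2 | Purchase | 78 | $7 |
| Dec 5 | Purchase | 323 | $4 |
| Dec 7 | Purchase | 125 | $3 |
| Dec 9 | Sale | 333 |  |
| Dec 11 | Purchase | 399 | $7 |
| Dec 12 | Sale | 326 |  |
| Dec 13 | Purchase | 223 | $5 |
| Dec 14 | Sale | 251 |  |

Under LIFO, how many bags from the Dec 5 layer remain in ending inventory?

Dec 9, 333 sold [LIFO — newest first]: 125 @ $3 + 208 @ $4 = $1,207
Dec 12, 326 sold [LIFO — newest first]: 326 @ $7 = $2,282
Dec 14, 251 sold [LIFO — newest first]: 223 @ $5 + 28 @ $7 = $1,311
Total COGS = $1,207 + $2,282 + $1,311 = $4,800
Ending inventory: 125 @ $6 + 78 @ $7 + 115 @ $4 + 45 @ $7 = $2,071

115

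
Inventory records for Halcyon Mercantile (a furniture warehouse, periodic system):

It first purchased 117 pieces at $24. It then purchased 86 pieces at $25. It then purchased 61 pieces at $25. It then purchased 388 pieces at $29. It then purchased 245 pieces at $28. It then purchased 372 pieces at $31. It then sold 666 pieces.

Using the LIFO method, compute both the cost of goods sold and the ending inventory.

Sale 1 (666) [LIFO — newest first]: 372 @ $31 + 245 @ $28 + 49 @ $29 = $19,813
Ending inventory: 117 @ $24 + 86 @ $25 + 61 @ $25 + 339 @ $29 = $16,314

COGS = $19,813; ending inventory = $16,314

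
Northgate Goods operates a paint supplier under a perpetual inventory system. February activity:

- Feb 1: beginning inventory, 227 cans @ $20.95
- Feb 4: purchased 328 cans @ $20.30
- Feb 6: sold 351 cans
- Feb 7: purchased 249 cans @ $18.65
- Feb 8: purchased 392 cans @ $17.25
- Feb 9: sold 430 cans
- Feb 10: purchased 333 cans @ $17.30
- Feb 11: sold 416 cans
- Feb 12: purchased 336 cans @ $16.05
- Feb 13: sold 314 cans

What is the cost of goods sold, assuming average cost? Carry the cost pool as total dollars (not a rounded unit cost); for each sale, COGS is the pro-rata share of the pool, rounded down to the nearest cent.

COGS = $27,958.44

After Feb 1: 227 on hand, pool $4,755.65 (≈ $20.9500 each)
After Feb 4: 555 on hand, pool $11,414.05 (≈ $20.5659 each)
Feb 6, sell 351: 351/555 × $11,414.05 → $7,218.61
After Feb 7: 453 on hand, pool $8,839.29 (≈ $19.5128 each)
After Feb 8: 845 on hand, pool $15,601.29 (≈ $18.4631 each)
Feb 9, sell 430: 430/845 × $15,601.29 → $7,939.11
After Feb 10: 748 on hand, pool $13,423.08 (≈ $17.9453 each)
Feb 11, sell 416: 416/748 × $13,423.08 → $7,465.24
After Feb 12: 668 on hand, pool $11,350.64 (≈ $16.9920 each)
Feb 13, sell 314: 314/668 × $11,350.64 → $5,335.48
Total COGS = $7,218.61 + $7,939.11 + $7,465.24 + $5,335.48 = $27,958.44
Ending inventory (cost pool remaining) = $6,015.16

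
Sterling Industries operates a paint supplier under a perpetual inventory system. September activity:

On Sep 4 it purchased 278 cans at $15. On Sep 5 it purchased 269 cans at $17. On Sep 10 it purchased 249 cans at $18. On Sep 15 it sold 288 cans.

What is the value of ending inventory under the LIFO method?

Ending inventory = $8,080

Sep 15, 288 sold [LIFO — newest first]: 249 @ $18 + 39 @ $17 = $5,145
Ending inventory: 278 @ $15 + 230 @ $17 = $8,080
Check: goods available $13,225 = COGS $5,145 + ending $8,080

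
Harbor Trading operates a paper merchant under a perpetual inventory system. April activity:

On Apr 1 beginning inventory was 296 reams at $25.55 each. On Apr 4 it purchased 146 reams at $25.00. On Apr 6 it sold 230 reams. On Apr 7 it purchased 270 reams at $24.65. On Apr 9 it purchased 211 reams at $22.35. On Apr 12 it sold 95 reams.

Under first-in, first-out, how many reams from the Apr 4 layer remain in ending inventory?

Apr 6, 230 sold [FIFO — oldest first]: 230 @ $25.55 = $5,876.50
Apr 12, 95 sold [FIFO — oldest first]: 66 @ $25.55 + 29 @ $25.00 = $2,411.30
Total COGS = $5,876.50 + $2,411.30 = $8,287.80
Ending inventory: 117 @ $25.00 + 270 @ $24.65 + 211 @ $22.35 = $14,296.35
Check: goods available $22,584.15 = COGS $8,287.80 + ending $14,296.35

117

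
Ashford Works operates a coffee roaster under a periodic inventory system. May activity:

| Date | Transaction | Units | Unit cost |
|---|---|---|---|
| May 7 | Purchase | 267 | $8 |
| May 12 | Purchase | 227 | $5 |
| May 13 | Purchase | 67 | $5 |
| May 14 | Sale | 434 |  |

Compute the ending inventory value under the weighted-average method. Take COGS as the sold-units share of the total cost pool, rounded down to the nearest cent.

Ending inventory = $816.34

May 14, sell 434: 434/561 × $3,606.00 → $2,789.66
Ending inventory (cost pool remaining) = $816.34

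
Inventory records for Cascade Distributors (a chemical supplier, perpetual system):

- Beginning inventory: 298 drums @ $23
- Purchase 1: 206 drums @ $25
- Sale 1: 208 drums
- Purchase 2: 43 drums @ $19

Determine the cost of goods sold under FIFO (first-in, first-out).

COGS = $4,784

Sale 1 (208) [FIFO — oldest first]: 208 @ $23 = $4,784
Ending inventory: 90 @ $23 + 206 @ $25 + 43 @ $19 = $8,037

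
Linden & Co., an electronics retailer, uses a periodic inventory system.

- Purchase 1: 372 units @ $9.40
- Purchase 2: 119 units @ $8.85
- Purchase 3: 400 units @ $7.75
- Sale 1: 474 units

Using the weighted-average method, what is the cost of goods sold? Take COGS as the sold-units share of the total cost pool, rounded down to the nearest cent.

COGS = $4,069.67

Sale 1, sell 474: 474/891 × $7,649.95 → $4,069.67
Ending inventory (cost pool remaining) = $3,580.28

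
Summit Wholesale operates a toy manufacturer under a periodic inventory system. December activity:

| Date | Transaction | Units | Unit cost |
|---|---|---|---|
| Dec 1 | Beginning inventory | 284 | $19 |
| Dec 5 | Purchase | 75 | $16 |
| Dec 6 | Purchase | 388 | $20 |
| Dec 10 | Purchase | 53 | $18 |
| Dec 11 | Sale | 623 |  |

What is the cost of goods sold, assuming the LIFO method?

COGS = $11,947

Dec 11, 623 sold [LIFO — newest first]: 53 @ $18 + 388 @ $20 + 75 @ $16 + 107 @ $19 = $11,947
Ending inventory: 177 @ $19 = $3,363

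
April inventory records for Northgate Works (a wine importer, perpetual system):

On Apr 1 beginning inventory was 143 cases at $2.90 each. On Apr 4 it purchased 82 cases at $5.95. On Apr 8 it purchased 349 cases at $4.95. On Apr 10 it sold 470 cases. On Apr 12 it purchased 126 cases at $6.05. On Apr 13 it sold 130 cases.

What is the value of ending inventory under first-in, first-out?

Ending inventory = $605.00

Apr 10, 470 sold [FIFO — oldest first]: 143 @ $2.90 + 82 @ $5.95 + 245 @ $4.95 = $2,115.35
Apr 13, 130 sold [FIFO — oldest first]: 104 @ $4.95 + 26 @ $6.05 = $672.10
Total COGS = $2,115.35 + $672.10 = $2,787.45
Ending inventory: 100 @ $6.05 = $605.00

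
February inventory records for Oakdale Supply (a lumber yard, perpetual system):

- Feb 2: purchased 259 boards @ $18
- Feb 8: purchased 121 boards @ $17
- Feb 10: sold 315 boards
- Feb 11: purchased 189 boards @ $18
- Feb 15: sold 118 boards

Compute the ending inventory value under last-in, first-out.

Feb 10, 315 sold [LIFO — newest first]: 121 @ $17 + 194 @ $18 = $5,549
Feb 15, 118 sold [LIFO — newest first]: 118 @ $18 = $2,124
Total COGS = $5,549 + $2,124 = $7,673
Ending inventory: 65 @ $18 + 71 @ $18 = $2,448

Ending inventory = $2,448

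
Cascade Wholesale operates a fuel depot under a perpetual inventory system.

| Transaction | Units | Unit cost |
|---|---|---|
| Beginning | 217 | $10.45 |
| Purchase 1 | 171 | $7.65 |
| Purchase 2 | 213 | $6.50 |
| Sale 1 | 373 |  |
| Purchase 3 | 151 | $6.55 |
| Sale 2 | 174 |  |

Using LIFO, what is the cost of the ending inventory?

Ending inventory = $2,142.25

Sale 1 (373) [LIFO — newest first]: 213 @ $6.50 + 160 @ $7.65 = $2,608.50
Sale 2 (174) [LIFO — newest first]: 151 @ $6.55 + 11 @ $7.65 + 12 @ $10.45 = $1,198.60
Total COGS = $2,608.50 + $1,198.60 = $3,807.10
Ending inventory: 205 @ $10.45 = $2,142.25
Check: goods available $5,949.35 = COGS $3,807.10 + ending $2,142.25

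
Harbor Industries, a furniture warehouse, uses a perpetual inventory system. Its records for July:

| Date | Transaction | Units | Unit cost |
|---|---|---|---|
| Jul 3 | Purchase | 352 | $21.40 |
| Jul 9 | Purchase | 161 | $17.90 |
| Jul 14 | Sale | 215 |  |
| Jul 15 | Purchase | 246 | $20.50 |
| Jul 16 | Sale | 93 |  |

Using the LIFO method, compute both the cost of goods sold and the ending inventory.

Jul 14, 215 sold [LIFO — newest first]: 161 @ $17.90 + 54 @ $21.40 = $4,037.50
Jul 16, 93 sold [LIFO — newest first]: 93 @ $20.50 = $1,906.50
Total COGS = $4,037.50 + $1,906.50 = $5,944.00
Ending inventory: 298 @ $21.40 + 153 @ $20.50 = $9,513.70
Check: goods available $15,457.70 = COGS $5,944.00 + ending $9,513.70

COGS = $5,944.00; ending inventory = $9,513.70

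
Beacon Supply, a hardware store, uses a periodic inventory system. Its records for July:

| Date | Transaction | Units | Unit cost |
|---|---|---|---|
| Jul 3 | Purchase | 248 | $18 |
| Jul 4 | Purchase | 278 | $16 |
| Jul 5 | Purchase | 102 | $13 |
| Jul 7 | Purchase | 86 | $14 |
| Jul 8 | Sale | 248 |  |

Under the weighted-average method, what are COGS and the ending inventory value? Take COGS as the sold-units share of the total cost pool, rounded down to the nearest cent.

COGS = $3,974.25; ending inventory = $7,467.75

Jul 8, sell 248: 248/714 × $11,442.00 → $3,974.25
Ending inventory (cost pool remaining) = $7,467.75
Check: goods available $11,442.00 = COGS $3,974.25 + ending $7,467.75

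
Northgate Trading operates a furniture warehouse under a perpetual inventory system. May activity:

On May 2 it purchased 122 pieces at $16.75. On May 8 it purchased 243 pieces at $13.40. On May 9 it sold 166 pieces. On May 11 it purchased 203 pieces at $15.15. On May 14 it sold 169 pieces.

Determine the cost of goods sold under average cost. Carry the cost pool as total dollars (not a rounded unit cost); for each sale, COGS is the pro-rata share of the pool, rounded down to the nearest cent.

After May 2: 122 on hand, pool $2,043.50 (≈ $16.7500 each)
After May 8: 365 on hand, pool $5,299.70 (≈ $14.5197 each)
May 9, sell 166: 166/365 × $5,299.70 → $2,410.27
After May 11: 402 on hand, pool $5,964.88 (≈ $14.8380 each)
May 14, sell 169: 169/402 × $5,964.88 → $2,507.62
Total COGS = $2,410.27 + $2,507.62 = $4,917.89
Ending inventory (cost pool remaining) = $3,457.26
Check: goods available $8,375.15 = COGS $4,917.89 + ending $3,457.26

COGS = $4,917.89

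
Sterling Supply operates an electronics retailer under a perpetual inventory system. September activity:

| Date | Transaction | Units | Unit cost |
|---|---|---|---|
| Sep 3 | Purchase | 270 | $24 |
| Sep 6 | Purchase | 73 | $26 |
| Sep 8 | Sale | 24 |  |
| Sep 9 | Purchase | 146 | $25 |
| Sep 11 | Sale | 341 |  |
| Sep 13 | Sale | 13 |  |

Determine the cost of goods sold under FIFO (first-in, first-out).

COGS = $9,253

Sep 8, 24 sold [FIFO — oldest first]: 24 @ $24 = $576
Sep 11, 341 sold [FIFO — oldest first]: 246 @ $24 + 73 @ $26 + 22 @ $25 = $8,352
Sep 13, 13 sold [FIFO — oldest first]: 13 @ $25 = $325
Total COGS = $576 + $8,352 + $325 = $9,253
Ending inventory: 111 @ $25 = $2,775
Check: goods available $12,028 = COGS $9,253 + ending $2,775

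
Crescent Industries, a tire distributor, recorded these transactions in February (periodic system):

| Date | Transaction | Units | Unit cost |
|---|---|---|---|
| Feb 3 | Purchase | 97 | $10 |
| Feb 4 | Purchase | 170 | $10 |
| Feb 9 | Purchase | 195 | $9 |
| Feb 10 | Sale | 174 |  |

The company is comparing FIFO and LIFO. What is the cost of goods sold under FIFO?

FIFO COGS: 97 @ $10 + 77 @ $10 = $1,740
LIFO COGS: 174 @ $9 = $1,566

COGS = $1,740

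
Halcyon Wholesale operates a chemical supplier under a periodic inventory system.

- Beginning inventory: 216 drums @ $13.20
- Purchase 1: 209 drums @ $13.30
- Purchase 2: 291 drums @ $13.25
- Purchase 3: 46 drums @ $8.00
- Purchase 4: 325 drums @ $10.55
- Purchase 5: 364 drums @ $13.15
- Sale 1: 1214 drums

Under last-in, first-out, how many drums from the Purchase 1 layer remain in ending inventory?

21

Sale 1 (1214) [LIFO — newest first]: 364 @ $13.15 + 325 @ $10.55 + 46 @ $8.00 + 291 @ $13.25 + 188 @ $13.30 = $14,939.50
Ending inventory: 216 @ $13.20 + 21 @ $13.30 = $3,130.50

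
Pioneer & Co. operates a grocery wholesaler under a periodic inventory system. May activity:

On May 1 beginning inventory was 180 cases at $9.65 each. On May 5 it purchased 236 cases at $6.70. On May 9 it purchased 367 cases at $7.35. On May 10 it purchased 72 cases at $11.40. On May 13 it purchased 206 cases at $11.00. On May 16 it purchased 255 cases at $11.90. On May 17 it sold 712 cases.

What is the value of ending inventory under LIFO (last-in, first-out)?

Ending inventory = $4,700.00

May 17, 712 sold [LIFO — newest first]: 255 @ $11.90 + 206 @ $11.00 + 72 @ $11.40 + 179 @ $7.35 = $7,436.95
Ending inventory: 180 @ $9.65 + 236 @ $6.70 + 188 @ $7.35 = $4,700.00
Check: goods available $12,136.95 = COGS $7,436.95 + ending $4,700.00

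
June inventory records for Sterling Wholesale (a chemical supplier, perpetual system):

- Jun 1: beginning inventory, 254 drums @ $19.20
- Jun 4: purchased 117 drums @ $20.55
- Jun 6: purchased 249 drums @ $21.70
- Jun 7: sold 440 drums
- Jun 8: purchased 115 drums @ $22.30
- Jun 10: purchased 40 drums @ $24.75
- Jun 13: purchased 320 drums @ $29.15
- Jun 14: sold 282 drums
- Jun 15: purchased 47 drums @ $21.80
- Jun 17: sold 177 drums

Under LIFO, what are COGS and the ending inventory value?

Jun 7, 440 sold [LIFO — newest first]: 249 @ $21.70 + 117 @ $20.55 + 74 @ $19.20 = $9,228.45
Jun 14, 282 sold [LIFO — newest first]: 282 @ $29.15 = $8,220.30
Jun 17, 177 sold [LIFO — newest first]: 47 @ $21.80 + 38 @ $29.15 + 40 @ $24.75 + 52 @ $22.30 = $4,281.90
Total COGS = $9,228.45 + $8,220.30 + $4,281.90 = $21,730.65
Ending inventory: 180 @ $19.20 + 63 @ $22.30 = $4,860.90

COGS = $21,730.65; ending inventory = $4,860.90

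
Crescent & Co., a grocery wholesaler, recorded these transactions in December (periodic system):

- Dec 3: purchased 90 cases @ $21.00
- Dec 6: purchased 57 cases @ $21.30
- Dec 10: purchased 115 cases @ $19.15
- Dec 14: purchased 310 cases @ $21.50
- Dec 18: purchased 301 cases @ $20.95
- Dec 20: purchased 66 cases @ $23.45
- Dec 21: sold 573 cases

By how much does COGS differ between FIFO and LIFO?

FIFO COGS: 90 @ $21.00 + 57 @ $21.30 + 115 @ $19.15 + 310 @ $21.50 + 1 @ $20.95 = $11,992.30
LIFO COGS: 66 @ $23.45 + 301 @ $20.95 + 206 @ $21.50 = $12,282.65
Difference = |$11,992.30 − $12,282.65| = $290.35

$290.35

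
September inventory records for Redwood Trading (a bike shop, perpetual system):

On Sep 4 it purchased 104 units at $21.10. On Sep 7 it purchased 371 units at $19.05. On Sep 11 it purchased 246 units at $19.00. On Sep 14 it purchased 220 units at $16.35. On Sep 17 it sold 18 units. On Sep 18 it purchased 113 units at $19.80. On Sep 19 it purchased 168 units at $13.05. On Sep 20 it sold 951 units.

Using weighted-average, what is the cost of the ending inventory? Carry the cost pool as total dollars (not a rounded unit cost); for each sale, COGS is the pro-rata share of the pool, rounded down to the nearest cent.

Ending inventory = $4,544.63

After Sep 4: 104 on hand, pool $2,194.40 (≈ $21.1000 each)
After Sep 7: 475 on hand, pool $9,261.95 (≈ $19.4988 each)
After Sep 11: 721 on hand, pool $13,935.95 (≈ $19.3286 each)
After Sep 14: 941 on hand, pool $17,532.95 (≈ $18.6323 each)
Sep 17, sell 18: 18/941 × $17,532.95 → $335.38
After Sep 18: 1036 on hand, pool $19,434.97 (≈ $18.7596 each)
After Sep 19: 1204 on hand, pool $21,627.37 (≈ $17.9629 each)
Sep 20, sell 951: 951/1204 × $21,627.37 → $17,082.74
Total COGS = $335.38 + $17,082.74 = $17,418.12
Ending inventory (cost pool remaining) = $4,544.63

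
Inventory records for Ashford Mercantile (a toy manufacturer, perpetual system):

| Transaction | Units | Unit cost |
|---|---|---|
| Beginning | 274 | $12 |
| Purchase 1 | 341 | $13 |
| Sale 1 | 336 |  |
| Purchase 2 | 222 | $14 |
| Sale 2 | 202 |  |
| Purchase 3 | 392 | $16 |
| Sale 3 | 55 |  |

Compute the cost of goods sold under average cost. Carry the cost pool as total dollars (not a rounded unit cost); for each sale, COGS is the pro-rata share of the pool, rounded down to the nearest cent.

After Beginning: 274 on hand, pool $3,288.00 (≈ $12.0000 each)
After Purchase 1: 615 on hand, pool $7,721.00 (≈ $12.5545 each)
Sale 1, sell 336: 336/615 × $7,721.00 → $4,218.30
After Purchase 2: 501 on hand, pool $6,610.70 (≈ $13.1950 each)
Sale 2, sell 202: 202/501 × $6,610.70 → $2,665.39
After Purchase 3: 691 on hand, pool $10,217.31 (≈ $14.7863 each)
Sale 3, sell 55: 55/691 × $10,217.31 → $813.24
Total COGS = $4,218.30 + $2,665.39 + $813.24 = $7,696.93
Ending inventory (cost pool remaining) = $9,404.07

COGS = $7,696.93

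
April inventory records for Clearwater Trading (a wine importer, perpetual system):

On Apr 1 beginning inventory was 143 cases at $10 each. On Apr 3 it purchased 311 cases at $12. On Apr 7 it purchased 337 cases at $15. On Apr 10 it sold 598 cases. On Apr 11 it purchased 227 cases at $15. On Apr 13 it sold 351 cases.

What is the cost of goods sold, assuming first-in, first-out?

COGS = $12,587

Apr 10, 598 sold [FIFO — oldest first]: 143 @ $10 + 311 @ $12 + 144 @ $15 = $7,322
Apr 13, 351 sold [FIFO — oldest first]: 193 @ $15 + 158 @ $15 = $5,265
Total COGS = $7,322 + $5,265 = $12,587
Ending inventory: 69 @ $15 = $1,035
Check: goods available $13,622 = COGS $12,587 + ending $1,035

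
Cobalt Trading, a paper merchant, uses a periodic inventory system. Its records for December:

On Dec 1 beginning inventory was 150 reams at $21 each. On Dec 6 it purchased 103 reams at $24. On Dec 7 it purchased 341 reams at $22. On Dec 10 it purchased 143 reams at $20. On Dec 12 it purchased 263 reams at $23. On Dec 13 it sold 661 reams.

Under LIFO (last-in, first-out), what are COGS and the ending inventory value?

Dec 13, 661 sold [LIFO — newest first]: 263 @ $23 + 143 @ $20 + 255 @ $22 = $14,519
Ending inventory: 150 @ $21 + 103 @ $24 + 86 @ $22 = $7,514

COGS = $14,519; ending inventory = $7,514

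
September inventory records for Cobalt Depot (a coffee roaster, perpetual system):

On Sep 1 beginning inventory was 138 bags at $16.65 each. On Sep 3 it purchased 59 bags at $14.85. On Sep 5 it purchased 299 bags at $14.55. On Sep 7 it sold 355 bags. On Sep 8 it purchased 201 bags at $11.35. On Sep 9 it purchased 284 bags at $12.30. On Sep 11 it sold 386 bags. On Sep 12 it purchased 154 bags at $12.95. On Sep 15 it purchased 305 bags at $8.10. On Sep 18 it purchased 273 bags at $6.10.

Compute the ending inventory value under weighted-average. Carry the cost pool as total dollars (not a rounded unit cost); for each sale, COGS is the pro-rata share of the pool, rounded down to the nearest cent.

After Sep 1: 138 on hand, pool $2,297.70 (≈ $16.6500 each)
After Sep 3: 197 on hand, pool $3,173.85 (≈ $16.1109 each)
After Sep 5: 496 on hand, pool $7,524.30 (≈ $15.1700 each)
Sep 7, sell 355: 355/496 × $7,524.30 → $5,385.33
After Sep 8: 342 on hand, pool $4,420.32 (≈ $12.9249 each)
After Sep 9: 626 on hand, pool $7,913.52 (≈ $12.6414 each)
Sep 11, sell 386: 386/626 × $7,913.52 → $4,879.58
After Sep 12: 394 on hand, pool $5,028.24 (≈ $12.7620 each)
After Sep 15: 699 on hand, pool $7,498.74 (≈ $10.7278 each)
After Sep 18: 972 on hand, pool $9,164.04 (≈ $9.4280 each)
Total COGS = $5,385.33 + $4,879.58 = $10,264.91
Ending inventory (cost pool remaining) = $9,164.04

Ending inventory = $9,164.04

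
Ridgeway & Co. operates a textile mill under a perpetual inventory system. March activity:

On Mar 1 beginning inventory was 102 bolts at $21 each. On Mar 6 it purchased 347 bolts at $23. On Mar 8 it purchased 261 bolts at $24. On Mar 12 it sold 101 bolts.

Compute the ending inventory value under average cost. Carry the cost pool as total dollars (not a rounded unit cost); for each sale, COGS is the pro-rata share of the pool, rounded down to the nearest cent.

After Mar 1: 102 on hand, pool $2,142.00 (≈ $21.0000 each)
After Mar 6: 449 on hand, pool $10,123.00 (≈ $22.5457 each)
After Mar 8: 710 on hand, pool $16,387.00 (≈ $23.0803 each)
Mar 12, sell 101: 101/710 × $16,387.00 → $2,331.10
Ending inventory (cost pool remaining) = $14,055.90

Ending inventory = $14,055.90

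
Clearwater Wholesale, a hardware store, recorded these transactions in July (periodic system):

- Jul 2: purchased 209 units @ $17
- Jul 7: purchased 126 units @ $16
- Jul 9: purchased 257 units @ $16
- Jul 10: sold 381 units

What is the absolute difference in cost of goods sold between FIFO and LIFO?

FIFO COGS: 209 @ $17 + 126 @ $16 + 46 @ $16 = $6,305
LIFO COGS: 257 @ $16 + 124 @ $16 = $6,096
Difference = |$6,305 − $6,096| = $209

$209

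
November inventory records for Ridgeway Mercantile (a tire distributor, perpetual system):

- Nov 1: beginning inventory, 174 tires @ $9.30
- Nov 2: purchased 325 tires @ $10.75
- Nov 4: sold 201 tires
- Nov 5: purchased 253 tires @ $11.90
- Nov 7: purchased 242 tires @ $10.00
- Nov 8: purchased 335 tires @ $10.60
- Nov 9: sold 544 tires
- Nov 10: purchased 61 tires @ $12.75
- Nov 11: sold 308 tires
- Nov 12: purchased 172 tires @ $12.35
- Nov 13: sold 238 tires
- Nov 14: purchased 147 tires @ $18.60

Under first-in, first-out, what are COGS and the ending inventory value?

Nov 4, 201 sold [FIFO — oldest first]: 174 @ $9.30 + 27 @ $10.75 = $1,908.45
Nov 9, 544 sold [FIFO — oldest first]: 298 @ $10.75 + 246 @ $11.90 = $6,130.90
Nov 11, 308 sold [FIFO — oldest first]: 7 @ $11.90 + 242 @ $10.00 + 59 @ $10.60 = $3,128.70
Nov 13, 238 sold [FIFO — oldest first]: 238 @ $10.60 = $2,522.80
Total COGS = $1,908.45 + $6,130.90 + $3,128.70 + $2,522.80 = $13,690.85
Ending inventory: 38 @ $10.60 + 61 @ $12.75 + 172 @ $12.35 + 147 @ $18.60 = $6,038.95

COGS = $13,690.85; ending inventory = $6,038.95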